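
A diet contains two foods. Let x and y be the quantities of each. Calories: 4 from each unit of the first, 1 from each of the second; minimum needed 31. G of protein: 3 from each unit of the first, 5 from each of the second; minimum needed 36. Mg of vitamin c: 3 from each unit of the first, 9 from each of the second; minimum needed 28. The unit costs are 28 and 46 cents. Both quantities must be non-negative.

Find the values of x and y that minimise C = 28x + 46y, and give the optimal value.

Feasible corners and C = 28x + 46y:
  (0, 31) → C = 1426
  (12, 0) → C = 336
  (7, 3) → C = 334
The feasible region is unbounded (it extends along (0, 1), (1, 0)), but C strictly increases along every unbounded feasible direction, so there is no improving ray and the minimum is attained at a vertex.

The optimum lies where 4x + y = 31 and 3x + 5y = 36.
Solving simultaneously gives x = 7, y = 3.

x = 7, y = 3, minimum C = 334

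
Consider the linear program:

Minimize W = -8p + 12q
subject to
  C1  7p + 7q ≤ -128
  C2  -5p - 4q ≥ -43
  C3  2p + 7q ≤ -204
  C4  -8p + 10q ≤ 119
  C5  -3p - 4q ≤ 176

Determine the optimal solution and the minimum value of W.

Feasible corners and W = -8p + 12q:
  (76/5, -1172/35) → W = -3664/7
  (720/7, -848/7) → W = -15936/7
  (-32, -20) → W = 16

p = 720/7, q = -848/7, minimum W = -15936/7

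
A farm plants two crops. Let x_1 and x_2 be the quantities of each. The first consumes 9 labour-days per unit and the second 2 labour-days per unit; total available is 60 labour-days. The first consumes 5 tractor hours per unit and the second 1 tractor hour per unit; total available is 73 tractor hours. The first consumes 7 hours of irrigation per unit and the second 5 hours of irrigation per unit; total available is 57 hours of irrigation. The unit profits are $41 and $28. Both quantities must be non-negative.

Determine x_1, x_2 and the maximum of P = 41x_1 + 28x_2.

Feasible corners and P = 41x_1 + 28x_2:
  (0, 0) → P = 0
  (0, 57/5) → P = 1596/5
  (20/3, 0) → P = 820/3
  (6, 3) → P = 330

The binding constraints are 9x_1 + 2x_2 = 60 and 7x_1 + 5x_2 = 57.
Solving simultaneously gives x_1 = 6, x_2 = 3.

x_1 = 6, x_2 = 3, maximum P = 330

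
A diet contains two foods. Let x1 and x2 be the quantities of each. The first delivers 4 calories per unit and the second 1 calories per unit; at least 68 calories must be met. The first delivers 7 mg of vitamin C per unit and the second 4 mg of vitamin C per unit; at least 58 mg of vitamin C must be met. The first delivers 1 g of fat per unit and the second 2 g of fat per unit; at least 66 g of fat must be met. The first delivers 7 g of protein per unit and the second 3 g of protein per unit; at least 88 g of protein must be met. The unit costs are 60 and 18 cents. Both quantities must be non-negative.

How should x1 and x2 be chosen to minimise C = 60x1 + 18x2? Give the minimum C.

Feasible corners and C = 60x1 + 18x2:
  (0, 68) → C = 1224
  (66, 0) → C = 3960
  (10, 28) → C = 1104
The feasible region is unbounded (it extends along (0, 1), (1, 0)), but C strictly increases along every unbounded feasible direction, so there is no improving ray and the minimum is attained at a vertex.

At the optimal vertex, 4x1 + x2 = 68 and x1 + 2x2 = 66.
Solving simultaneously gives x1 = 10, x2 = 28.

x1 = 10, x2 = 28, minimum C = 1104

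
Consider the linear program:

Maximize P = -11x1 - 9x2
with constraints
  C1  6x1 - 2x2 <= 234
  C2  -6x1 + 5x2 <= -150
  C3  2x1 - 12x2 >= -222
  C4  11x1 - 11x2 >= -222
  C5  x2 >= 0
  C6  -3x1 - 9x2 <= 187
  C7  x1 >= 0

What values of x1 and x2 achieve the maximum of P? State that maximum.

x1 = 25, x2 = 0, maximum P = -275

Feasible corners and P = -11x1 - 9x2:
  (813/17, 450/17) → P = -12993/17
  (39, 0) → P = -429
  (1455/31, 816/31) → P = -23349/31
  (25, 0) → P = -275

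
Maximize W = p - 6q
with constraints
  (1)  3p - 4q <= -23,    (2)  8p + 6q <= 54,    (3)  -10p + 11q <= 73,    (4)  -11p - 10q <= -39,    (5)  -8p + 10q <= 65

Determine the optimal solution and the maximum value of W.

Feasible corners and W = p - 6q:
  (39/25, 173/25) → W = -999/25
  (-1, 5) → W = -31
  (75/64, 119/16) → W = -2781/64
  (-301/221, 1193/221) → W = -7459/221
  (-5/4, 11/2) → W = -137/4

p = -1, q = 5, maximum W = -31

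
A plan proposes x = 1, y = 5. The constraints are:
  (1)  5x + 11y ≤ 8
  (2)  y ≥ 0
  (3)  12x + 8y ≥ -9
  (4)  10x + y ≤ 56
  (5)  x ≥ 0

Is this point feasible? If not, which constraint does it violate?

Constraint (1): 5x + 11y = 60, which is not ≤ 8. All other constraints are satisfied.

not feasible — violates (1)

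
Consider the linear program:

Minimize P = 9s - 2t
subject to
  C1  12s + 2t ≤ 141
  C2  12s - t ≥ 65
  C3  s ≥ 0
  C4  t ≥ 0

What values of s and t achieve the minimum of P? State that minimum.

s = 271/36, t = 76/3, minimum P = 205/12

Corner points and P = 9s - 2t:
  (271/36, 76/3) → P = 205/12
  (47/4, 0) → P = 423/4
  (65/12, 0) → P = 195/4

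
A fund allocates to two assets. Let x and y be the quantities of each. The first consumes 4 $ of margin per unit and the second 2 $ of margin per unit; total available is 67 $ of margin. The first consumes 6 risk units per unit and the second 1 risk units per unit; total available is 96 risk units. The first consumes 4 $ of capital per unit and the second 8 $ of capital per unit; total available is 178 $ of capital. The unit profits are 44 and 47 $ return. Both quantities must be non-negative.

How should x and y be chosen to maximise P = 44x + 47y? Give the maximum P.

x = 15/2, y = 37/2, maximum P = 2399/2

Vertices and P = 44x + 47y:
  (0, 0) → P = 0
  (0, 89/4) → P = 4183/4
  (16, 0) → P = 704
  (125/8, 9/4) → P = 3173/4
  (15/2, 37/2) → P = 2399/2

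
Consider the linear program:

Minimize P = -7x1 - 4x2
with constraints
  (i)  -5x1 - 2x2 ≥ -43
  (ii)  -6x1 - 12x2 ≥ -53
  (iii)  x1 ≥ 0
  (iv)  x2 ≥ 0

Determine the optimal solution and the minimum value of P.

The binding constraints are -5x1 - 2x2 = -43 and -6x1 - 12x2 = -53.
Solving simultaneously gives x1 = 205/24, x2 = 7/48.

x1 = 205/24, x2 = 7/48, minimum P = -483/8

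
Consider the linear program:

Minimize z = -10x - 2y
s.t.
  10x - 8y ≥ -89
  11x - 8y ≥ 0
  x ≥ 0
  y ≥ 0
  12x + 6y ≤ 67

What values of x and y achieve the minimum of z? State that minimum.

Feasible corners and z = -10x - 2y:
  (0, 0) → z = 0
  (268/81, 737/162) → z = -1139/27
  (67/12, 0) → z = -335/6

x = 67/12, y = 0, minimum z = -335/6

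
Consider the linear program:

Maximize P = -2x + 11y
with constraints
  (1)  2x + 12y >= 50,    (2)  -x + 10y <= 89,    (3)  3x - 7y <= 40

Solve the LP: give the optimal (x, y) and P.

Extreme points and P = -2x + 11y:
  (-71/4, 57/8) → P = 911/8
  (83/5, 7/5) → P = -89/5
  (1023/23, 307/23) → P = 1331/23

x = -71/4, y = 57/8, maximum P = 911/8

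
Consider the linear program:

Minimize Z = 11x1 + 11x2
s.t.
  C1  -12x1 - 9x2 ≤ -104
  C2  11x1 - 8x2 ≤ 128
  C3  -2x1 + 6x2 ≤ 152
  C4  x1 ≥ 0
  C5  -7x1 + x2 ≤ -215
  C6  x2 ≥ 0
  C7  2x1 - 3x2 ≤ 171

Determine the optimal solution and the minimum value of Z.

x1 = 1592/45, x2 = 1469/45, minimum Z = 33671/45

Extreme points and Z = 11x1 + 11x2:
  (992/25, 964/25) → Z = 21516/25
  (1592/45, 1469/45) → Z = 33671/45
  (721/20, 747/20) → Z = 4037/5

The optimum lies where 11x1 - 8x2 = 128 and -7x1 + x2 = -215.
Solving simultaneously gives x1 = 1592/45, x2 = 1469/45.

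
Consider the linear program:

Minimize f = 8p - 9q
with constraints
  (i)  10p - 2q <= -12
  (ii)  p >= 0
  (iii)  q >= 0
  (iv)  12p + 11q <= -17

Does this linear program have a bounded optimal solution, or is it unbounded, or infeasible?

The boundaries 10p - 2q = -12 and p = 0 meet at (0, 6), but that point violates 12p + 11q ≤ -17. Every candidate vertex is excluded by some other constraint, so the feasible region is empty.

infeasible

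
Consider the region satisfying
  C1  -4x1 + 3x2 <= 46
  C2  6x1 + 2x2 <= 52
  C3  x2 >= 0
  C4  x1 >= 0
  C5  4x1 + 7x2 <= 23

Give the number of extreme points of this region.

Intersecting each pair of boundary lines and keeping only the points that satisfy every inequality leaves:
  (0, 0)
  (23/4, 0)
  (0, 23/7)

3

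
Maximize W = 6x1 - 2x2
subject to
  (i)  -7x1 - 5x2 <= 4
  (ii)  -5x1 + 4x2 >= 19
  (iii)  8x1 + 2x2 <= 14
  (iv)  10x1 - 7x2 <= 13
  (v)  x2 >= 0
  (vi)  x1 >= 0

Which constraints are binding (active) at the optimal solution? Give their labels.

Feasible corners and W = 6x1 - 2x2:
  (3/7, 37/7) → W = -8
  (0, 19/4) → W = -19/2
  (0, 7) → W = -14

The maximum is at (3/7, 37/7). Substituting into each constraint, equality holds for (ii) and (iii); the remaining constraints have slack.

(ii) and (iii)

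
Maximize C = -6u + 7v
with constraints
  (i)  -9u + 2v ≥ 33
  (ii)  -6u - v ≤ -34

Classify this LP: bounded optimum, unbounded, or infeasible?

unbounded

From the feasible point (5/3, 24), moving in the direction (-1, 6) keeps every constraint satisfied while C increases without bound.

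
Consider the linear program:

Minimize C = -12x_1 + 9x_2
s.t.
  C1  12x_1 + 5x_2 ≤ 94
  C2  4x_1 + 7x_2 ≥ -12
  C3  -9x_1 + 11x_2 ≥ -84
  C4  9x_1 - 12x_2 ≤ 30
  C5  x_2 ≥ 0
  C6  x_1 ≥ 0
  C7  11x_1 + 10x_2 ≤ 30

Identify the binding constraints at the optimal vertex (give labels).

C5 and C7

Feasible corners and C = -12x_1 + 9x_2:
  (0, 0) → C = 0
  (30/11, 0) → C = -360/11
  (0, 3) → C = 27

The minimum is at (30/11, 0). Substituting into each constraint, equality holds for C5 and C7; the remaining constraints have slack.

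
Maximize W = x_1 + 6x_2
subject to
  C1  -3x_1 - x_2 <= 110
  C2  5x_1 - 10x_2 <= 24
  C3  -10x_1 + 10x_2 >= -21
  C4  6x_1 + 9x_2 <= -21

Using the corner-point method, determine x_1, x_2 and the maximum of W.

x_1 = -323/7, x_2 = 199/7, maximum W = 871/7

Feasible corners and W = x_1 + 6x_2:
  (-1076/35, -622/35) → W = -4808/35
  (-323/7, 199/7) → W = 871/7
  (-3/5, -27/10) → W = -84/5
  (-7/50, -56/25) → W = -679/50

The optimum lies where -3x_1 - x_2 = 110 and 6x_1 + 9x_2 = -21.
Solving simultaneously gives x_1 = -323/7, x_2 = 199/7.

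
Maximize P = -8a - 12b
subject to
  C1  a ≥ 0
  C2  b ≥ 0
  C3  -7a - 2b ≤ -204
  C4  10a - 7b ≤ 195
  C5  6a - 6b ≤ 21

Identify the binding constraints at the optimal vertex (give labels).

Corner points and P = -8a - 12b:
  (0, 102) → P = -1224
  (211/9, 359/18) → P = -3842/9
  (341/6, 160/3) → P = -3284/3
The feasible region is unbounded (it extends along (0, 1), (7, 10)), but P strictly decreases along every unbounded feasible direction, so there is no improving ray and the maximum is attained at a vertex.

The maximum is at (211/9, 359/18). Substituting into each constraint, equality holds for C3 and C5; the remaining constraints have slack.

C3 and C5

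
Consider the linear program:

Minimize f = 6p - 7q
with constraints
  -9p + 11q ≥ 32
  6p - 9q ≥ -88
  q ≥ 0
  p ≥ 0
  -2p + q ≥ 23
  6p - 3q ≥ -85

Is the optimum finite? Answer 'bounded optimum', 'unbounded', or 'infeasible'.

The boundaries -9p + 11q = 32 and 6p - 9q = -88 meet at (136/3, 40), but that point violates -2p + q ≥ 23. Every candidate vertex is excluded by some other constraint, so the feasible region is empty.

infeasible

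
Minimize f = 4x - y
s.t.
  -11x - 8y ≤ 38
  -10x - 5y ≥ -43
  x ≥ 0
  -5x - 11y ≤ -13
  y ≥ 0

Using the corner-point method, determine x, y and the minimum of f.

x = 0, y = 43/5, minimum f = -43/5

Feasible corners and f = 4x - y:
  (0, 43/5) → f = -43/5
  (43/10, 0) → f = 86/5
  (0, 13/11) → f = -13/11
  (13/5, 0) → f = 52/5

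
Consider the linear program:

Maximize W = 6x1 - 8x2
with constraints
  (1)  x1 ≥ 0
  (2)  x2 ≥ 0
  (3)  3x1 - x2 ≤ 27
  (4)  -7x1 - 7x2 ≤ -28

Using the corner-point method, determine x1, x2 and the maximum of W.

x1 = 9, x2 = 0, maximum W = 54

Extreme points and W = 6x1 - 8x2:
  (0, 4) → W = -32
  (9, 0) → W = 54
  (4, 0) → W = 24
The feasible region is unbounded (it extends along (0, 1), (1, 3)), but W strictly decreases along every unbounded feasible direction, so there is no improving ray and the maximum is attained at a vertex.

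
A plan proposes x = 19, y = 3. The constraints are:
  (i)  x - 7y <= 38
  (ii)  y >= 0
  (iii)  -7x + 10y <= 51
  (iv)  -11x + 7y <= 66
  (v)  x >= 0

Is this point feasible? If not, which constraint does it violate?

(i): -2 ≤ 38 ✓
(ii): 3 ≥ 0 ✓
(iii): -103 ≤ 51 ✓
(iv): -188 ≤ 66 ✓
(v): 19 ≥ 0 ✓

feasible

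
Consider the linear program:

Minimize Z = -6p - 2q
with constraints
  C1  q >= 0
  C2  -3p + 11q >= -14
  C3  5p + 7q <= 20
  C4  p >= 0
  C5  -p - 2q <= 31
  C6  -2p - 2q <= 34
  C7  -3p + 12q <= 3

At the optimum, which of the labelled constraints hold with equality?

Vertices and Z = -6p - 2q:
  (4, 0) → Z = -24
  (0, 0) → Z = 0
  (73/27, 25/27) → Z = -488/27
  (0, 1/4) → Z = -1/2

The minimum is at (4, 0). Substituting into each constraint, equality holds for C1 and C3; the remaining constraints have slack.

C1 and C3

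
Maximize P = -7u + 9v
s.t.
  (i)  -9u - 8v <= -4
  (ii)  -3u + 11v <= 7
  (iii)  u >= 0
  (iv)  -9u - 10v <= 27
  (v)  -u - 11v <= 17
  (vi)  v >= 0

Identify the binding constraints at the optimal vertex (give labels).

Feasible corners and P = -7u + 9v:
  (0, 1/2) → P = 9/2
  (4/9, 0) → P = -28/9
  (0, 7/11) → P = 63/11
The feasible region is unbounded (it extends along (11, 3), (1, 0)), but P strictly decreases along every unbounded feasible direction, so there is no improving ray and the maximum is attained at a vertex.

The maximum is at (0, 7/11). Substituting into each constraint, equality holds for (ii) and (iii); the remaining constraints have slack.

(ii) and (iii)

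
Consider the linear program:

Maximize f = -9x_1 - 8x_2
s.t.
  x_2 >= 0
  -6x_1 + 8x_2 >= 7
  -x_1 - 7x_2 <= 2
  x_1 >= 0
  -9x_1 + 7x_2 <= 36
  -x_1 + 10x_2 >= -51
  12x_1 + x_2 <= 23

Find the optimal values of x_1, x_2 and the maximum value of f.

x_1 = 0, x_2 = 7/8, maximum f = -7

Feasible corners and f = -9x_1 - 8x_2:
  (0, 7/8) → f = -7
  (59/34, 37/17) → f = -1123/34
  (0, 36/7) → f = -288/7
  (125/93, 213/31) → f = -2079/31

The optimum lies where -6x_1 + 8x_2 = 7 and x_1 = 0.
Solving simultaneously gives x_1 = 0, x_2 = 7/8.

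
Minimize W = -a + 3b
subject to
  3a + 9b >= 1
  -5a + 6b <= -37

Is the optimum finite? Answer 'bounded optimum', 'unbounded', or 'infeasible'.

From the feasible point (113/21, -106/63), moving in the direction (9, -3) keeps every constraint satisfied while W decreases without bound.

unbounded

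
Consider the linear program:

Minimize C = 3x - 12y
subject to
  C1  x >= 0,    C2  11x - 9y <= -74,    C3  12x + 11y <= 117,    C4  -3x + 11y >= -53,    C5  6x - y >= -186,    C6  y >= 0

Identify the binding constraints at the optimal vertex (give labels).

C1 and C3

Feasible corners and C = 3x - 12y:
  (0, 74/9) → C = -296/3
  (0, 117/11) → C = -1404/11
  (239/229, 2175/229) → C = -25383/229

The minimum is at (0, 117/11). Substituting into each constraint, equality holds for C1 and C3; the remaining constraints have slack.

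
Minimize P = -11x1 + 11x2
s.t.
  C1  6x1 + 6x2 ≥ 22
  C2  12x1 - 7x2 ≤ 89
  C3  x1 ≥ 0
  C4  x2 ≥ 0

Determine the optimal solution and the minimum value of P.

x1 = 89/12, x2 = 0, minimum P = -979/12

Corner points and P = -11x1 + 11x2:
  (0, 11/3) → P = 121/3
  (11/3, 0) → P = -121/3
  (89/12, 0) → P = -979/12
The feasible region is unbounded (it extends along (0, 1), (7, 12)), but P strictly increases along every unbounded feasible direction, so there is no improving ray and the minimum is attained at a vertex.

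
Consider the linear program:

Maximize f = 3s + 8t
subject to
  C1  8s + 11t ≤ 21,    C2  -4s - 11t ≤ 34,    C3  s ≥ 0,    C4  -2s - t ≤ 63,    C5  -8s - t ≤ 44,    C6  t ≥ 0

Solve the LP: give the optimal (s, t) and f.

s = 0, t = 21/11, maximum f = 168/11

Extreme points and f = 3s + 8t:
  (0, 21/11) → f = 168/11
  (21/8, 0) → f = 63/8
  (0, 0) → f = 0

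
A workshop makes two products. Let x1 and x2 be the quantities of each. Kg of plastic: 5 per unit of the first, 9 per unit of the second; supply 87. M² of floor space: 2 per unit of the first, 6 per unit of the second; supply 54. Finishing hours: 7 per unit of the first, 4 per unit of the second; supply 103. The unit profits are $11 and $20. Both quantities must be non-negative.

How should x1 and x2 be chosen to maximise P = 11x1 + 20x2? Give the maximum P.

At the optimal vertex, 5x1 + 9x2 = 87 and 2x1 + 6x2 = 54.
Solving simultaneously gives x1 = 3, x2 = 8.

x1 = 3, x2 = 8, maximum P = 193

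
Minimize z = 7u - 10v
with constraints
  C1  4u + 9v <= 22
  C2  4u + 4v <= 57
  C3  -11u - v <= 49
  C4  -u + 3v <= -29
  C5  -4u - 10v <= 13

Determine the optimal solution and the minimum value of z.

Corner points and z = 7u - 10v:
  (85/4, -7) → z = 875/4
  (109/7, -94/21) → z = 3229/21
  (311/12, -35/3) → z = 3577/12
  (251/22, -129/22) → z = 277/2

u = 251/22, v = -129/22, minimum z = 277/2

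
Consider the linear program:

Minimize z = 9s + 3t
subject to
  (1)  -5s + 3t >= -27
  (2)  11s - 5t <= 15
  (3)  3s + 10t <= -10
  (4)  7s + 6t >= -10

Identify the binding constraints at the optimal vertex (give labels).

(3) and (4)

Corner points and z = 9s + 3t:
  (4/5, -31/25) → z = 87/25
  (40/101, -215/101) → z = -285/101
  (-10/13, -10/13) → z = -120/13

The minimum is at (-10/13, -10/13). Substituting into each constraint, equality holds for (3) and (4); the remaining constraints have slack.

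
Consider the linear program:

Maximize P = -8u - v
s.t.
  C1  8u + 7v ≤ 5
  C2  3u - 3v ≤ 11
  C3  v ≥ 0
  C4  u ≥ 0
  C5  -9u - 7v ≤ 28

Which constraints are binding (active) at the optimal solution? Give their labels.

Corner points and P = -8u - v:
  (5/8, 0) → P = -5
  (0, 5/7) → P = -5/7
  (0, 0) → P = 0

The maximum is at (0, 0). Substituting into each constraint, equality holds for C3 and C4; the remaining constraints have slack.

C3 and C4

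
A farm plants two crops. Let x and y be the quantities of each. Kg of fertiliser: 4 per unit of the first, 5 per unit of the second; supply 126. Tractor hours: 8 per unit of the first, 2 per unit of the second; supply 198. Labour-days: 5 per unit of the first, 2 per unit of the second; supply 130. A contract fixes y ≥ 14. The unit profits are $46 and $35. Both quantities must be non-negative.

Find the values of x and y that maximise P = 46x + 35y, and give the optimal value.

x = 14, y = 14, maximum P = 1134

Feasible corners and P = 46x + 35y:
  (0, 126/5) → P = 882
  (0, 14) → P = 490
  (14, 14) → P = 1134

At the optimal vertex, 4x + 5y = 126 and y = 14.
Solving simultaneously gives x = 14, y = 14.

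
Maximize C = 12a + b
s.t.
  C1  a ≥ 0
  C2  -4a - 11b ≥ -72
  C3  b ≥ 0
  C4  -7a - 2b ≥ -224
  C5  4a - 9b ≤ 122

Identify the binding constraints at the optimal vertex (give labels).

C2 and C3

Feasible corners and C = 12a + b:
  (0, 72/11) → C = 72/11
  (0, 0) → C = 0
  (18, 0) → C = 216

The maximum is at (18, 0). Substituting into each constraint, equality holds for C2 and C3; the remaining constraints have slack.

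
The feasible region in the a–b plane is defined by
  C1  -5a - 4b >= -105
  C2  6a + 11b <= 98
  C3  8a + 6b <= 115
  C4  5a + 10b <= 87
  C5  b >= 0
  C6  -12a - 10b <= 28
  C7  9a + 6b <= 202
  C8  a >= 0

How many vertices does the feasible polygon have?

5

The feasible vertices (each the meet of two boundaries and inside every other half-plane) are:
  (677/52, 47/26)
  (23/5, 32/5)
  (115/8, 0)
  (0, 87/10)
  (0, 0)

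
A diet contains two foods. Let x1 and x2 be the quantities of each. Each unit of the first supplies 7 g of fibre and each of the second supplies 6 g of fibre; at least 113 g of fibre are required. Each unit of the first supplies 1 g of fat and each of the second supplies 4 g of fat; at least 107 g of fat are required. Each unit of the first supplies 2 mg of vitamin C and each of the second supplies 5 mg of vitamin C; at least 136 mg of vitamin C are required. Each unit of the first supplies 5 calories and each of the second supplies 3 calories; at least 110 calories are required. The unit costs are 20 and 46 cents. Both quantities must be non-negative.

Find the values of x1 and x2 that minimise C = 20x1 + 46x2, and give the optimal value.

Extreme points and C = 20x1 + 46x2:
  (0, 110/3) → C = 5060/3
  (107, 0) → C = 2140
  (7, 25) → C = 1290
The feasible region is unbounded (it extends along (0, 1), (1, 0)), but C strictly increases along every unbounded feasible direction, so there is no improving ray and the minimum is attained at a vertex.

x1 = 7, x2 = 25, minimum C = 1290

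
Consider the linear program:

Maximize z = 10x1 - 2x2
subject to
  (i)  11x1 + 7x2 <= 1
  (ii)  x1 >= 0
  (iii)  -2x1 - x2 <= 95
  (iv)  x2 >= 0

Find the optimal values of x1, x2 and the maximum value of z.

x1 = 1/11, x2 = 0, maximum z = 10/11

Feasible corners and z = 10x1 - 2x2:
  (0, 1/7) → z = -2/7
  (1/11, 0) → z = 10/11
  (0, 0) → z = 0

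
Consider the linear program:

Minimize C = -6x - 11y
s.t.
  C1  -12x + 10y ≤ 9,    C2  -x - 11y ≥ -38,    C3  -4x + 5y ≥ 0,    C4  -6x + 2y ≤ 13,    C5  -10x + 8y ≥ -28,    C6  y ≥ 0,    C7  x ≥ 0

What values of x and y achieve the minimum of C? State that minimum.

The optimum lies where -x - 11y = -38 and -4x + 5y = 0.
Solving simultaneously gives x = 190/49, y = 152/49.

x = 190/49, y = 152/49, minimum C = -2812/49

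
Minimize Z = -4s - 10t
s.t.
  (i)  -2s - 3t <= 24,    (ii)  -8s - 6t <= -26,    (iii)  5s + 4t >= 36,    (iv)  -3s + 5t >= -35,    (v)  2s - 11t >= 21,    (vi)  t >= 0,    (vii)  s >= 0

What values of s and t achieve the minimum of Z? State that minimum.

s = 280/23, t = 7/23, minimum Z = -1190/23

Feasible corners and Z = -4s - 10t:
  (280/23, 7/23) → Z = -1190/23
  (35/3, 0) → Z = -140/3
  (21/2, 0) → Z = -42

The binding constraints are -3s + 5t = -35 and 2s - 11t = 21.
Solving simultaneously gives s = 280/23, t = 7/23.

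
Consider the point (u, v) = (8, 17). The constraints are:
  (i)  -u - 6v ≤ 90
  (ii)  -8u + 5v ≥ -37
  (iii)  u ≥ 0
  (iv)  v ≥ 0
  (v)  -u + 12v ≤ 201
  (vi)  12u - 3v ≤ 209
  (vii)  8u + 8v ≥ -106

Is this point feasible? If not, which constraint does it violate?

(i): -110 ≤ 90 ✓
(ii): 21 ≥ -37 ✓
(iii): 8 ≥ 0 ✓
(iv): 17 ≥ 0 ✓
(v): 196 ≤ 201 ✓
(vi): 45 ≤ 209 ✓
(vii): 200 ≥ -106 ✓

feasible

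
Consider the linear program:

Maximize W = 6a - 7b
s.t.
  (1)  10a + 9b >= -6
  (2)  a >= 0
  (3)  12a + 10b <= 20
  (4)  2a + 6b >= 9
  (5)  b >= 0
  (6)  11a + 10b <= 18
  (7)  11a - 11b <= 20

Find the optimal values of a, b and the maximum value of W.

Extreme points and W = 6a - 7b:
  (0, 3/2) → W = -21/2
  (0, 9/5) → W = -63/5
  (9/23, 63/46) → W = -333/46

a = 9/23, b = 63/46, maximum W = -333/46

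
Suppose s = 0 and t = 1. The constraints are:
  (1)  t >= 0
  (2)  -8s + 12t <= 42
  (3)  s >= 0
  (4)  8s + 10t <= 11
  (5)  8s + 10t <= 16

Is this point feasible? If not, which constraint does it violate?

feasible

(1): 1 ≥ 0 ✓
(2): 12 ≤ 42 ✓
(3): 0 ≥ 0 ✓
(4): 10 ≤ 11 ✓
(5): 10 ≤ 16 ✓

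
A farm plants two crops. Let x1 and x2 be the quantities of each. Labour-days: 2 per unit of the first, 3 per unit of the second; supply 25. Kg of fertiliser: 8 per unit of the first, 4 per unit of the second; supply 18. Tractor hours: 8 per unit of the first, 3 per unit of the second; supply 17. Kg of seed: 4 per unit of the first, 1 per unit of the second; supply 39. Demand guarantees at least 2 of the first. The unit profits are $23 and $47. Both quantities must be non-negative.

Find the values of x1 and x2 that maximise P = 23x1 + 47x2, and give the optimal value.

x1 = 2, x2 = 1/3, maximum P = 185/3

Feasible corners and P = 23x1 + 47x2:
  (17/8, 0) → P = 391/8
  (2, 0) → P = 46
  (2, 1/3) → P = 185/3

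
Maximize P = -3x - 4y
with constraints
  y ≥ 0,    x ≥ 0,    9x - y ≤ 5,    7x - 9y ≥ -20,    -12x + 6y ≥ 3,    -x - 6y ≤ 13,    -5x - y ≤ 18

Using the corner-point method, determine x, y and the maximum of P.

x = 0, y = 1/2, maximum P = -2

At the optimal vertex, x = 0 and -12x + 6y = 3.
Solving simultaneously gives x = 0, y = 1/2.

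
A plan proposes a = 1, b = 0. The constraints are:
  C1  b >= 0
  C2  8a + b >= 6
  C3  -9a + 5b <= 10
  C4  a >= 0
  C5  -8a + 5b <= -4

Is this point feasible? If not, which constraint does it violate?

C1: 0 ≥ 0 ✓
C2: 8 ≥ 6 ✓
C3: -9 ≤ 10 ✓
C4: 1 ≥ 0 ✓
C5: -8 ≤ -4 ✓

feasible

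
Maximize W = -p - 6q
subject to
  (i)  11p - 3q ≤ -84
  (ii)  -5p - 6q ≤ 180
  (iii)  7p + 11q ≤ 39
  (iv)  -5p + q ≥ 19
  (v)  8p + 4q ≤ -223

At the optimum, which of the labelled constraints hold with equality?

Feasible corners and W = -p - 6q:
  (-2214/13, 1455/13) → W = -6516/13
  (-309/14, -325/28) → W = 642/7
  (-2609/60, 1873/60) → W = -8629/60

The maximum is at (-309/14, -325/28). Substituting into each constraint, equality holds for (ii) and (v); the remaining constraints have slack.

(ii) and (v)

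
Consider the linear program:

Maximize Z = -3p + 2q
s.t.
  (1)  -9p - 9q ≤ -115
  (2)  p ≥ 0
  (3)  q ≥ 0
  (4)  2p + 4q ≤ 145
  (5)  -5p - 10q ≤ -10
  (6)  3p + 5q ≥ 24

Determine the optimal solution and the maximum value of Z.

p = 0, q = 145/4, maximum Z = 145/2

Vertices and Z = -3p + 2q:
  (0, 115/9) → Z = 230/9
  (115/9, 0) → Z = -115/3
  (0, 145/4) → Z = 145/2
  (145/2, 0) → Z = -435/2

The binding constraints are p = 0 and 2p + 4q = 145.
Solving simultaneously gives p = 0, q = 145/4.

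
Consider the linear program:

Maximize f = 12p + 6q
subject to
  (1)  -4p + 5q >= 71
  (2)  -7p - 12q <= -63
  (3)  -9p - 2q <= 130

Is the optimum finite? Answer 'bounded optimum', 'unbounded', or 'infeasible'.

From the feasible point (-537/83, 749/83), moving in the direction (5, 4) keeps every constraint satisfied while f increases without bound.

unbounded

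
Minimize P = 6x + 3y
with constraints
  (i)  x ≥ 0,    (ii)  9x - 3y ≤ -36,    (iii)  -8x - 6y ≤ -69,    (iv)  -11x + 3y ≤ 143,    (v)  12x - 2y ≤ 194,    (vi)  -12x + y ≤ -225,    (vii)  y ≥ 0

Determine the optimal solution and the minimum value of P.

Feasible corners and P = 6x + 3y:
  (109/3, 121) → P = 581
  (79/3, 91) → P = 431
  (62, 275) → P = 1197
  (818/25, 4191/25) → P = 17481/25

x = 79/3, y = 91, minimum P = 431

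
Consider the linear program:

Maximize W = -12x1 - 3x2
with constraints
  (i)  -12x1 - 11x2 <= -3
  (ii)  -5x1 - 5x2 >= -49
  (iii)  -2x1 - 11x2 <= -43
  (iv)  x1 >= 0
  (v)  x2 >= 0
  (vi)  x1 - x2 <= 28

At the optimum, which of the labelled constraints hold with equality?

(iii) and (iv)

Feasible corners and W = -12x1 - 3x2:
  (36/5, 13/5) → W = -471/5
  (0, 49/5) → W = -147/5
  (0, 43/11) → W = -129/11

The maximum is at (0, 43/11). Substituting into each constraint, equality holds for (iii) and (iv); the remaining constraints have slack.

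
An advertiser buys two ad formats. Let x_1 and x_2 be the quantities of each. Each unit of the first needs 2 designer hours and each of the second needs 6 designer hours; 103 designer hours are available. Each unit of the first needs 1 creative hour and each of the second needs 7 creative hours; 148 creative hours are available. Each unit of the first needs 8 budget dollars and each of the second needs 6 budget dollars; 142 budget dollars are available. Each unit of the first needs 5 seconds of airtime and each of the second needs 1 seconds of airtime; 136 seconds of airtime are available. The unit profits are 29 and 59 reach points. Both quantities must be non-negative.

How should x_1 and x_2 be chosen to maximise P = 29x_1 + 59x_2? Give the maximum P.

x_1 = 13/2, x_2 = 15, maximum P = 2147/2

Extreme points and P = 29x_1 + 59x_2:
  (0, 0) → P = 0
  (0, 103/6) → P = 6077/6
  (71/4, 0) → P = 2059/4
  (13/2, 15) → P = 2147/2

The binding constraints are 2x_1 + 6x_2 = 103 and 8x_1 + 6x_2 = 142.
Solving simultaneously gives x_1 = 13/2, x_2 = 15.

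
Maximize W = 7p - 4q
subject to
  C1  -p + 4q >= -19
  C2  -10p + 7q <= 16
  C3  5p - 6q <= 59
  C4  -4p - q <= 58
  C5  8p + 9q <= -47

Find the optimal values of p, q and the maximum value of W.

p = -17/41, q = -199/41, maximum W = 677/41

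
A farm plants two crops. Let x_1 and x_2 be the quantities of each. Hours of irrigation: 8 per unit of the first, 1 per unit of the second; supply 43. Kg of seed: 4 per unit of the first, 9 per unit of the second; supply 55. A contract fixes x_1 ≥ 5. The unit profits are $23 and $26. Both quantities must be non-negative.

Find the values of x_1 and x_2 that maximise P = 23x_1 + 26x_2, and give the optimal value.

Corner points and P = 23x_1 + 26x_2:
  (43/8, 0) → P = 989/8
  (5, 0) → P = 115
  (5, 3) → P = 193

x_1 = 5, x_2 = 3, maximum P = 193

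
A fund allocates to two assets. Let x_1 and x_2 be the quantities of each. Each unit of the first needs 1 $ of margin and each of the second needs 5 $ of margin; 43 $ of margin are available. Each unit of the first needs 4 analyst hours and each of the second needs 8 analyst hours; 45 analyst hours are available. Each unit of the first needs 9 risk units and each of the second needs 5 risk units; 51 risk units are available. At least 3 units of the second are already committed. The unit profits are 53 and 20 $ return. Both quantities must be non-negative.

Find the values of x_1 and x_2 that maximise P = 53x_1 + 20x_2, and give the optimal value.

Feasible corners and P = 53x_1 + 20x_2:
  (0, 45/8) → P = 225/2
  (0, 3) → P = 60
  (183/52, 201/52) → P = 13719/52
  (4, 3) → P = 272

The optimum lies where 9x_1 + 5x_2 = 51 and x_2 = 3.
Solving simultaneously gives x_1 = 4, x_2 = 3.

x_1 = 4, x_2 = 3, maximum P = 272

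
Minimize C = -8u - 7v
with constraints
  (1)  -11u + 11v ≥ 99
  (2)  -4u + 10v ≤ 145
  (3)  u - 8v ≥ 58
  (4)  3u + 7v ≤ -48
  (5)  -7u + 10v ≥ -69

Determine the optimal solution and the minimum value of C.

u = -130/7, v = -67/7, minimum C = 1509/7

Feasible corners and C = -8u - 7v:
  (-130/7, -67/7) → C = 1509/7
  (-53, -44) → C = 732
  (-870/11, -377/22) → C = 16559/22
The feasible region is unbounded (it extends along (-10, -7), (-5, -2)), but C strictly increases along every unbounded feasible direction, so there is no improving ray and the minimum is attained at a vertex.

The optimum lies where -11u + 11v = 99 and u - 8v = 58.
Solving simultaneously gives u = -130/7, v = -67/7.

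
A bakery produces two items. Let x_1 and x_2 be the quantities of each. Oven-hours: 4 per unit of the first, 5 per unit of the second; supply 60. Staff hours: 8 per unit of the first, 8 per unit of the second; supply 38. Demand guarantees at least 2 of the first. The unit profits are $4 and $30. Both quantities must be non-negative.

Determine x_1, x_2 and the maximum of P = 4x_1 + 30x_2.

Feasible corners and P = 4x_1 + 30x_2:
  (19/4, 0) → P = 19
  (2, 0) → P = 8
  (2, 11/4) → P = 181/2

At the optimal vertex, 8x_1 + 8x_2 = 38 and x_1 = 2.
Solving simultaneously gives x_1 = 2, x_2 = 11/4.

x_1 = 2, x_2 = 11/4, maximum P = 181/2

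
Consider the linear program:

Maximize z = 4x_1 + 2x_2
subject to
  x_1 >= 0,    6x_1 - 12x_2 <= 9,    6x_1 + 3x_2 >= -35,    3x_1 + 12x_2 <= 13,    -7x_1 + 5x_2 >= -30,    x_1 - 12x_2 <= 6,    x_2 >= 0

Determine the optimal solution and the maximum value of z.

x_1 = 22/9, x_2 = 17/36, maximum z = 193/18

Vertices and z = 4x_1 + 2x_2:
  (0, 13/12) → z = 13/6
  (0, 0) → z = 0
  (22/9, 17/36) → z = 193/18
  (3/2, 0) → z = 6

The optimum lies where 6x_1 - 12x_2 = 9 and 3x_1 + 12x_2 = 13.
Solving simultaneously gives x_1 = 22/9, x_2 = 17/36.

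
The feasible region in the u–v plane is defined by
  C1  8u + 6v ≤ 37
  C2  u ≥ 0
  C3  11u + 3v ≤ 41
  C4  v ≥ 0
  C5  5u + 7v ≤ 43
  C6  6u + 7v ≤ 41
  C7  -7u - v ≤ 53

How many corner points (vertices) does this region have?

Pairwise boundary intersections that survive every other constraint:
  (45/14, 79/42)
  (13/20, 53/10)
  (0, 0)
  (0, 41/7)
  (41/11, 0)

5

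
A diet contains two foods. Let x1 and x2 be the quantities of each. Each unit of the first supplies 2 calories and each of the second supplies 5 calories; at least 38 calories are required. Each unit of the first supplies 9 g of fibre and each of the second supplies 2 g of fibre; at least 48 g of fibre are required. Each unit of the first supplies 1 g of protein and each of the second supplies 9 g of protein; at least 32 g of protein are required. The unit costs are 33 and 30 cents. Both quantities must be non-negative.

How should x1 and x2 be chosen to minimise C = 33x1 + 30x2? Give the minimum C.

Extreme points and C = 33x1 + 30x2:
  (0, 24) → C = 720
  (32, 0) → C = 1056
  (4, 6) → C = 312
  (14, 2) → C = 522
The feasible region is unbounded (it extends along (0, 1), (1, 0)), but C strictly increases along every unbounded feasible direction, so there is no improving ray and the minimum is attained at a vertex.

x1 = 4, x2 = 6, minimum C = 312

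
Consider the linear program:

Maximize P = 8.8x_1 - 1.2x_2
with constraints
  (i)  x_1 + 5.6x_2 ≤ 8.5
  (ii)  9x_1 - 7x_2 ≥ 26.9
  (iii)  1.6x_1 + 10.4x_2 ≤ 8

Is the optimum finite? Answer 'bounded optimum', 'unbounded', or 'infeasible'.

unbounded

From the feasible point (545/18, -35/9), moving in the direction (5.6, -1) keeps every constraint satisfied while P increases without bound.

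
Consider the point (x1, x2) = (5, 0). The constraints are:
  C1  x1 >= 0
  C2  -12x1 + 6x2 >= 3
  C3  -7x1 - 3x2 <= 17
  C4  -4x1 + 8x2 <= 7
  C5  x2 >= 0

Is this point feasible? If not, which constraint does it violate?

not feasible — violates C2

Constraint C2: -12x1 + 6x2 = -60, which is not ≥ 3. All other constraints are satisfied.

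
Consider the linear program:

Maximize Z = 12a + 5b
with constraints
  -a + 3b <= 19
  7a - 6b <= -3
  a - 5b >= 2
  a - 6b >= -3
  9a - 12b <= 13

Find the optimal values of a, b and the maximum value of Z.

a = -27/29, b = -17/29, maximum Z = -409/29

The feasible region is unbounded (it extends along (-3, -1), (-4, -3)), but Z strictly decreases along every unbounded feasible direction, so there is no improving ray and the maximum is attained at a vertex.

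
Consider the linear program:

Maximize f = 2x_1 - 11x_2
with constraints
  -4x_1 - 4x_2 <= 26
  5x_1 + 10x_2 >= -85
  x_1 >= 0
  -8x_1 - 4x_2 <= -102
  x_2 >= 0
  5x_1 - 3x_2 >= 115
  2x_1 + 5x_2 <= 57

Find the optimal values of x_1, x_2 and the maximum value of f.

x_1 = 57/2, x_2 = 0, maximum f = 57

Corner points and f = 2x_1 - 11x_2:
  (23, 0) → f = 46
  (57/2, 0) → f = 57
  (746/31, 55/31) → f = 887/31

The optimum lies where x_2 = 0 and 2x_1 + 5x_2 = 57.
Solving simultaneously gives x_1 = 57/2, x_2 = 0.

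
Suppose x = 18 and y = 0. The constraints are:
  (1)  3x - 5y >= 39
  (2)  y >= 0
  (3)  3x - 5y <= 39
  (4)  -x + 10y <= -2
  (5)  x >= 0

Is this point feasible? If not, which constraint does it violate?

Constraint (3): 3x - 5y = 54, which is not ≤ 39. All other constraints are satisfied.

not feasible — violates (3)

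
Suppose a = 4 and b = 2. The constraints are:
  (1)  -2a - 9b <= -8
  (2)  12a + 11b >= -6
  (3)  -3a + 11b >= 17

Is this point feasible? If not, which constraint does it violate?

not feasible — violates (3)

Constraint (3): -3a + 11b = 10, which is not ≥ 17. All other constraints are satisfied.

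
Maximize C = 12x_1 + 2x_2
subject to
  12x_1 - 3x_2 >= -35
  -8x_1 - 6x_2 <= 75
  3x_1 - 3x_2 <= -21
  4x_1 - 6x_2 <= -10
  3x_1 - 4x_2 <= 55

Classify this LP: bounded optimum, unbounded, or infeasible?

unbounded

From the feasible point (-14/9, 49/9), moving in the direction (3, 3) keeps every constraint satisfied while C increases without bound.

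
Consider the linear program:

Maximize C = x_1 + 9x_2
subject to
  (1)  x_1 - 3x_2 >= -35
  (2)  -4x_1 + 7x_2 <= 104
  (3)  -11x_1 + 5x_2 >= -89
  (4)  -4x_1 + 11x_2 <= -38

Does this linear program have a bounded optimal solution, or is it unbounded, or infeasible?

bounded optimum

Extreme points and C = x_1 + 9x_2:
  (-705/8, -71/2) → C = -3261/8
  (789/101, -62/101) → C = 231/101
The feasible region has finitely many vertices and no improving ray; the maximum is 231/101 at (789/101, -62/101).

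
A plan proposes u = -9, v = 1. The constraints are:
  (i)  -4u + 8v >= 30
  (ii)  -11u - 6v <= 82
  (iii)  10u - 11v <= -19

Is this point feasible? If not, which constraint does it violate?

Constraint (ii): -11u - 6v = 93, which is not ≤ 82. All other constraints are satisfied.

not feasible — violates (ii)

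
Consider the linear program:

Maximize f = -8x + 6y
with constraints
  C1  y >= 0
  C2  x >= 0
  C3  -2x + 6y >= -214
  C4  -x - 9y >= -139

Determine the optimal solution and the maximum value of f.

Vertices and f = -8x + 6y:
  (0, 0) → f = 0
  (107, 0) → f = -856
  (0, 139/9) → f = 278/3
  (115, 8/3) → f = -904

The binding constraints are x = 0 and -x - 9y = -139.
Solving simultaneously gives x = 0, y = 139/9.

x = 0, y = 139/9, maximum f = 278/3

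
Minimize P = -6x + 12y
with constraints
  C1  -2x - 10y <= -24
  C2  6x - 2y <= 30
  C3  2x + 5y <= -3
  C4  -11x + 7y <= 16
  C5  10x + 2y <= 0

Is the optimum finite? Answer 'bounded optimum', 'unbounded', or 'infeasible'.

infeasible

The boundaries -2x - 10y = -24 and 2x + 5y = -3 meet at (-15, 27/5), but that point violates -11x + 7y ≤ 16. Every candidate vertex is excluded by some other constraint, so the feasible region is empty.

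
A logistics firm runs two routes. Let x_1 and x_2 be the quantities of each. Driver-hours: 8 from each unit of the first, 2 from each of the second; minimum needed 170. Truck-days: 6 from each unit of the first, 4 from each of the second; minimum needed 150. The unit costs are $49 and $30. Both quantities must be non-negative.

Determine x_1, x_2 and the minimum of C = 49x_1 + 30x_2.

x_1 = 19, x_2 = 9, minimum C = 1201

Extreme points and C = 49x_1 + 30x_2:
  (0, 85) → C = 2550
  (25, 0) → C = 1225
  (19, 9) → C = 1201
The feasible region is unbounded (it extends along (0, 1), (1, 0)), but C strictly increases along every unbounded feasible direction, so there is no improving ray and the minimum is attained at a vertex.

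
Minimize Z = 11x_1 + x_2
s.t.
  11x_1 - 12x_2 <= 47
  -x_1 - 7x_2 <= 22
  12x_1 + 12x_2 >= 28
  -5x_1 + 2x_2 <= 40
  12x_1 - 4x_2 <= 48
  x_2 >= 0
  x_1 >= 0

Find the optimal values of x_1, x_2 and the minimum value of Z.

Vertices and Z = 11x_1 + x_2:
  (7/3, 0) → Z = 77/3
  (0, 7/3) → Z = 7/3
  (64, 180) → Z = 884
  (0, 20) → Z = 20
  (4, 0) → Z = 44

x_1 = 0, x_2 = 7/3, minimum Z = 7/3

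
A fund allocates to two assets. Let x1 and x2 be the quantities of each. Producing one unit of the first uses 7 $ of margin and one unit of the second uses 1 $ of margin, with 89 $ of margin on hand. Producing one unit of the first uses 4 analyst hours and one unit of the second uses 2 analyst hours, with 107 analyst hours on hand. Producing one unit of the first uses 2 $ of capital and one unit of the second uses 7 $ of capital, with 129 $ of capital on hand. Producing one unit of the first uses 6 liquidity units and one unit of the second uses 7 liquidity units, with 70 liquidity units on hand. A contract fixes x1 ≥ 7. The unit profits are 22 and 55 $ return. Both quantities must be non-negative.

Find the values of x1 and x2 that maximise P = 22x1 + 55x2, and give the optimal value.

x1 = 7, x2 = 4, maximum P = 374

Vertices and P = 22x1 + 55x2:
  (35/3, 0) → P = 770/3
  (7, 0) → P = 154
  (7, 4) → P = 374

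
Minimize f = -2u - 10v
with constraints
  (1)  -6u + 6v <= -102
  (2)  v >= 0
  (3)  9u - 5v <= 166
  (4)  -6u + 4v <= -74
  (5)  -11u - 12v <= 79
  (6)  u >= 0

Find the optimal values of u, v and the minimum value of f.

u = 81/4, v = 13/4, minimum f = -73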